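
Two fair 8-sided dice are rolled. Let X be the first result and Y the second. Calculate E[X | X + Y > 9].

6

P(X + Y > 9) = 7/16.
Summing X·P(x,y) over outcomes with X + Y > 9 gives 21/8.
E[X | X + Y > 9] = (21/8) / (7/16) = 6.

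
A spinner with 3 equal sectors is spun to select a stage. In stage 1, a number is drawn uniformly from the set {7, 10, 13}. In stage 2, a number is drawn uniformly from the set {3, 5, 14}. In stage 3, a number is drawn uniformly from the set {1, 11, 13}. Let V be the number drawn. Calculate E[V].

77/9

E[V | stage 1] = (7+10+13)/3 = 10.
E[V | stage 2] = (3+5+14)/3 = 22/3.
E[V | stage 3] = (1+11+13)/3 = 25/3.
By the law of total expectation,
E[V] = (1/3)·(10) + (1/3)·(22/3) + (1/3)·(25/3) = 77/9.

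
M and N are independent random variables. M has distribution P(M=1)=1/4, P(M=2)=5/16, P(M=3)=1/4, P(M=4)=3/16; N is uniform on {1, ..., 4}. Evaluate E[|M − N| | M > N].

P(M > N) = 11/32.
Summing |M−N|·P(x,y) over outcomes with M > N gives 35/64.
E[|M − N| | M > N] = (35/64) / (11/32) = 35/22.

35/22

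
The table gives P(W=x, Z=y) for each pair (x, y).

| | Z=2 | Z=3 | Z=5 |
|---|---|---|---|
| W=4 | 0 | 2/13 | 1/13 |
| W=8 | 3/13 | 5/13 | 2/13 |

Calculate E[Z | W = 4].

P(W = 4) = 3/13.
Σ Z·P over the event = 3·(2/13) + 5·(1/13) = 11/13.
E[Z | W = 4] = (11/13) / (3/13) = 11/3.

11/3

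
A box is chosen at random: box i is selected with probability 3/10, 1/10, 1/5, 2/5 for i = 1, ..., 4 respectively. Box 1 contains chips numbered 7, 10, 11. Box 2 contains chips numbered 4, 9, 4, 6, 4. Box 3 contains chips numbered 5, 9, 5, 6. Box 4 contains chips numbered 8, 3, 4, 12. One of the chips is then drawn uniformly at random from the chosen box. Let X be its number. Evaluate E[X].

E[X | box 1] = (7+10+11)/3 = 28/3.
E[X | box 2] = (4+9+4+6+4)/5 = 27/5.
E[X | box 3] = (5+9+5+6)/4 = 25/4.
E[X | box 4] = (8+3+4+12)/4 = 27/4.
E[X] = (3/10)·(28/3) + (1/10)·(27/5) + (1/5)·(25/4) + (2/5)·(27/4) = 729/100.

729/100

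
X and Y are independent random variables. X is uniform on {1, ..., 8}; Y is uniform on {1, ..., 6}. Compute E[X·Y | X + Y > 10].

P(X + Y > 10) = 5/24.
Summing XY·P(x,y) over outcomes with X + Y > 10 gives 115/16.
E[X·Y | X + Y > 10] = (115/16) / (5/24) = 69/2.

69/2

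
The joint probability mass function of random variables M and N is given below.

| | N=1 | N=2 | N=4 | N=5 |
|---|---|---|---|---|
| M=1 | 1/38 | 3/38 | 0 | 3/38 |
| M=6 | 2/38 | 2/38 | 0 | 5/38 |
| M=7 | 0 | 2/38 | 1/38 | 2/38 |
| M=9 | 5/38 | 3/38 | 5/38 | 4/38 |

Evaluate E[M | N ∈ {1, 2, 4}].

P(N ∈ {1, 2, 4}) = 12/19.
Summing M·P(M=x,N=y) over the conditioning event gives 83/19.
E[M | N ∈ {1, 2, 4}] = (83/19) / (12/19) = 83/12.

83/12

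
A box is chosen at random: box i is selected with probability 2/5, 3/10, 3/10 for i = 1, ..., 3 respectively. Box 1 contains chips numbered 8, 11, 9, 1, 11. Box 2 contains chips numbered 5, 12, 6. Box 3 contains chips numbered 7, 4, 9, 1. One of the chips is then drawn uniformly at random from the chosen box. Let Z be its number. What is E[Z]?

E[Z | box 1] = (8+11+9+1+11)/5 = 8.
E[Z | box 2] = (5+12+6)/3 = 23/3.
E[Z | box 3] = (7+4+9+1)/4 = 21/4.
E[Z] = (2/5)·(8) + (3/10)·(23/3) + (3/10)·(21/4) = 283/40.

283/40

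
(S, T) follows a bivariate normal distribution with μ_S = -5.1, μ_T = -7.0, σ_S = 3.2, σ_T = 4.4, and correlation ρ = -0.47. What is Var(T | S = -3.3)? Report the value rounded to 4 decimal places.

15.0834

For a bivariate normal, Var(T | S=x) = σ_T²(1 − ρ²).
Var(T | S=-3.3) = (4.4)²·(1 − (-0.47)²) = 19.36·0.7791 = 15.0834.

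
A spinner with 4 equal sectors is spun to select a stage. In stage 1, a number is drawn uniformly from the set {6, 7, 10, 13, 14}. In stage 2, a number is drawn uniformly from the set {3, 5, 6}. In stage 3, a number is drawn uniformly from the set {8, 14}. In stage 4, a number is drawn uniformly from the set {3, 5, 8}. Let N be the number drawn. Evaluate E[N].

E[N | stage 1] = (6+7+10+13+14)/5 = 10.
E[N | stage 2] = (3+5+6)/3 = 14/3.
E[N | stage 3] = (8+14)/2 = 11.
E[N | stage 4] = (3+5+8)/3 = 16/3.
E[N] = (1/4)·(10) + (1/4)·(14/3) + (1/4)·(11) + (1/4)·(16/3) = 31/4.

31/4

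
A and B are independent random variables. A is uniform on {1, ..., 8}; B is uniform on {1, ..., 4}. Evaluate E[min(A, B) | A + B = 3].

Outcomes with A + B = 3: (1,2), (2,1), each with probability 1/32.
E[min(A, B) | A + B = 3] = (1 + 1) / 2 = 1.

1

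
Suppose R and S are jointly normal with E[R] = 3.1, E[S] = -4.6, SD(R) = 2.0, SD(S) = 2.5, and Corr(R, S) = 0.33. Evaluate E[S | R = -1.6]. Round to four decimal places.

-6.5388

The regression of S on R has slope ρ·σ_S/σ_R and passes through (μ_R, μ_S).
E[S | R=-1.6] = -4.6 + (0.33)·(2.5/2.0)·(-1.6 − (3.1)) = -4.6 + (0.4125)·(-4.7) = -6.5388.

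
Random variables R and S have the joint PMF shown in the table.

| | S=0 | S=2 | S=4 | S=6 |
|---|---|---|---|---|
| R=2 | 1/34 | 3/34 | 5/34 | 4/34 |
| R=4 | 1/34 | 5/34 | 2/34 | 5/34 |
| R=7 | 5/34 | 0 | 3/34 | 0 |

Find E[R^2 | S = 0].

265/7

P(S = 0) = 7/34.
Σ R^2·P over the event = 4·(1/34) + 16·(1/34) + 49·(5/34) = 265/34.
E[R^2 | S = 0] = (265/34) / (7/34) = 265/7.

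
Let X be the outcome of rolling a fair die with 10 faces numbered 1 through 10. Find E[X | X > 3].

Given X > 3, X is equally likely to be any of {4, 5, 6, 7, 8, 9, 10}.
E[X | X > 3] = (4 + 5 + 6 + 7 + 8 + 9 + 10) / 7 = 7.

7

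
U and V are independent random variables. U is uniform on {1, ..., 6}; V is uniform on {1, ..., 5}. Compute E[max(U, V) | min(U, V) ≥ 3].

29/6

P(min(U, V) ≥ 3) = 2/5.
Summing max(U,V)·P(x,y) over outcomes with min(U, V) ≥ 3 gives 29/15.
E[max(U, V) | min(U, V) ≥ 3] = (29/15) / (2/5) = 29/6.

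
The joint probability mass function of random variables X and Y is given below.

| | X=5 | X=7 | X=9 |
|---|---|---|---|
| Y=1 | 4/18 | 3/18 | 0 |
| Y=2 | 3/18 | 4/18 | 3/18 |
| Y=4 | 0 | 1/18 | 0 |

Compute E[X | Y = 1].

41/7

P(Y = 1) = 7/18.
Summing X·P(X=x,Y=y) over the conditioning event gives 41/18.
E[X | Y = 1] = (41/18) / (7/18) = 41/7.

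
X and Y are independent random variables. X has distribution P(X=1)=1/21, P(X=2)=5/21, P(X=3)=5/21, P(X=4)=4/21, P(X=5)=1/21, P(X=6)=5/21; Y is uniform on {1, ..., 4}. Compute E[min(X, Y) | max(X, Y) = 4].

P(max(X, Y) = 4) = 9/28.
Summing min(X,Y)·P(x,y) over outcomes with max(X, Y) = 4 gives 11/14.
E[min(X, Y) | max(X, Y) = 4] = (11/14) / (9/28) = 22/9.

22/9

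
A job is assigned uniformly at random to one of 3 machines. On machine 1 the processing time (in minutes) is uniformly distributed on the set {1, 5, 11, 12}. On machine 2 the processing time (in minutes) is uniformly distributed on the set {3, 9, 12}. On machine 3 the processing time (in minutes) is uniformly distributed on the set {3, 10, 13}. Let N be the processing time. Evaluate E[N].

E[N | machine 1] = (1+5+11+12)/4 = 29/4.
E[N | machine 2] = (3+9+12)/3 = 8.
E[N | machine 3] = (3+10+13)/3 = 26/3.
E[N] = (1/3)·(29/4) + (1/3)·(8) + (1/3)·(26/3) = 287/36.

287/36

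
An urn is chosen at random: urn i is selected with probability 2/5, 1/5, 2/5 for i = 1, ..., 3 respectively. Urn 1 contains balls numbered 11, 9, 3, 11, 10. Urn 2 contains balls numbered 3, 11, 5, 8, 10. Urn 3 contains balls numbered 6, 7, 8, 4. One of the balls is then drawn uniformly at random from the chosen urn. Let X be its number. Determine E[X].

E[X | urn 1] = (11+9+3+11+10)/5 = 44/5.
E[X | urn 2] = (3+11+5+8+10)/5 = 37/5.
E[X | urn 3] = (6+7+8+4)/4 = 25/4.
By the law of total expectation,
E[X] = (2/5)·(44/5) + (1/5)·(37/5) + (2/5)·(25/4) = 15/2.

15/2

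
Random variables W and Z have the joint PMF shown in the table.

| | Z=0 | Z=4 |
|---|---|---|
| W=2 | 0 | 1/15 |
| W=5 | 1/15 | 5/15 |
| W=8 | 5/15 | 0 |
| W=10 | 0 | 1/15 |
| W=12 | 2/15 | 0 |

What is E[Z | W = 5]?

P(W = 5) = 2/5.
Σ Z·P over the event = 0·(1/15) + 4·(5/15) = 4/3.
E[Z | W = 5] = (4/3) / (2/5) = 10/3.

10/3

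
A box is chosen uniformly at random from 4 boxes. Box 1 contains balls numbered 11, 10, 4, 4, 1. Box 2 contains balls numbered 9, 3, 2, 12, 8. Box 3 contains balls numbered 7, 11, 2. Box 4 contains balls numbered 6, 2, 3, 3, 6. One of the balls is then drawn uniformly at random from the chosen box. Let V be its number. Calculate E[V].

E[V | box 1] = (11+10+4+4+1)/5 = 6.
E[V | box 2] = (9+3+2+12+8)/5 = 34/5.
E[V | box 3] = (7+11+2)/3 = 20/3.
E[V | box 4] = (6+2+3+3+6)/5 = 4.
E[V] = (1/4)·(6) + (1/4)·(34/5) + (1/4)·(20/3) + (1/4)·(4) = 88/15.

88/15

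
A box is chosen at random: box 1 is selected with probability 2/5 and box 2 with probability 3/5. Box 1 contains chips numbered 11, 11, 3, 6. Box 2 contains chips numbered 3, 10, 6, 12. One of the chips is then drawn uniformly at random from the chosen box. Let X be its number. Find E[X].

31/4

E[X | box 1] = (11+11+3+6)/4 = 31/4.
E[X | box 2] = (3+10+6+12)/4 = 31/4.
E[X] = (2/5)·(31/4) + (3/5)·(31/4) = 31/4.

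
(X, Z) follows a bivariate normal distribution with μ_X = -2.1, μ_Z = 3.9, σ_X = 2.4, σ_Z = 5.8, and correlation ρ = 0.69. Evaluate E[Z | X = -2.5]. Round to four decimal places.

3.2330

For a bivariate normal, E[Z | X=x] = μ_Z + ρ·(σ_Z/σ_X)·(x − μ_X).
E[Z | X=-2.5] = 3.9 + (0.69)·(5.8/2.4)·(-2.5 − (-2.1)) = 3.9 + (1.6675)·(-0.4) = 3.2330.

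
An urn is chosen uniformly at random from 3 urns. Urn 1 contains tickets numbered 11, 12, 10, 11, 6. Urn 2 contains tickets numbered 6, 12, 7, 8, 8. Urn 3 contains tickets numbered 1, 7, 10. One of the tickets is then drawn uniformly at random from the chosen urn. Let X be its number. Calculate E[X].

121/15

E[X | urn 1] = (11+12+10+11+6)/5 = 10.
E[X | urn 2] = (6+12+7+8+8)/5 = 41/5.
E[X | urn 3] = (1+7+10)/3 = 6.
By the law of total expectation,
E[X] = (1/3)·(10) + (1/3)·(41/5) + (1/3)·(6) = 121/15.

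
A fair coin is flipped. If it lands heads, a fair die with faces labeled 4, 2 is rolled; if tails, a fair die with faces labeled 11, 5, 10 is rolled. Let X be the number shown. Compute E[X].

35/6

E[X | heads] = (4+2)/2 = 3.
E[X | tails] = (11+5+10)/3 = 26/3.
By the law of total expectation,
E[X] = (1/2)·(3) + (1/2)·(26/3) = 35/6.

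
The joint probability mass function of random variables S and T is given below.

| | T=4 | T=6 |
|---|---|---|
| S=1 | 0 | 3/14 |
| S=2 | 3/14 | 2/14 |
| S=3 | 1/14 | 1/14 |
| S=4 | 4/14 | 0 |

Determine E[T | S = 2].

24/5

P(S = 2) = 5/14.
Summing T·P(S=x,T=y) over the conditioning event gives 12/7.
E[T | S = 2] = (12/7) / (5/14) = 24/5.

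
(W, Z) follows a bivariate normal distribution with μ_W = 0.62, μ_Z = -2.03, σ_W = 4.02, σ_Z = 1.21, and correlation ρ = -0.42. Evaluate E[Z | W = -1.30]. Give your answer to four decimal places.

The regression of Z on W has slope ρ·σ_Z/σ_W and passes through (μ_W, μ_Z).
E[Z | W=-1.30] = -2.03 + (-0.42)·(1.21/4.02)·(-1.30 − (0.62)) = -2.03 + (-0.12642)·(-1.92) = -1.7873.

-1.7873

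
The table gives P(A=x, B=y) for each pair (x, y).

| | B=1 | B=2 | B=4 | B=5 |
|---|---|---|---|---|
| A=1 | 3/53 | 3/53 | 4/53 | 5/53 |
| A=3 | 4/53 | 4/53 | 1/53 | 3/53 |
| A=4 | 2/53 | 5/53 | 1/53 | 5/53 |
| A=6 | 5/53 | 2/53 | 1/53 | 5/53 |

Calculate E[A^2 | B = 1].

251/14

P(B = 1) = 14/53.
Summing A^2·P(A=x,B=y) over the conditioning event gives 251/53.
E[A^2 | B = 1] = (251/53) / (14/53) = 251/14.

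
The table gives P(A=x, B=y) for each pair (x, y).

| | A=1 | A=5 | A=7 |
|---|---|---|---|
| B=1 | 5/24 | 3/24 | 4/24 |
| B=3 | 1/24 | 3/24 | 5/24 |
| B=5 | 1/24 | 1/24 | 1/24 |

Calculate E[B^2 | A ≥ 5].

129/17

P(A ≥ 5) = 17/24.
Σ B^2·P over the event = 1·(3/24) + 9·(3/24) + 25·(1/24) + 1·(4/24) + 9·(5/24) + 25·(1/24) = 43/8.
E[B^2 | A ≥ 5] = (43/8) / (17/24) = 129/17.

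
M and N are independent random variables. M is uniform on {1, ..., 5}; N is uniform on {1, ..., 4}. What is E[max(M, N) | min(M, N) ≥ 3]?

Outcomes with min(M, N) ≥ 3: (3,3), (3,4), (4,3), (4,4), (5,3), (5,4), each with probability 1/20.
E[max(M, N) | min(M, N) ≥ 3] = (3 + 4 + 4 + 4 + 5 + 5) / 6 = 25/6.

25/6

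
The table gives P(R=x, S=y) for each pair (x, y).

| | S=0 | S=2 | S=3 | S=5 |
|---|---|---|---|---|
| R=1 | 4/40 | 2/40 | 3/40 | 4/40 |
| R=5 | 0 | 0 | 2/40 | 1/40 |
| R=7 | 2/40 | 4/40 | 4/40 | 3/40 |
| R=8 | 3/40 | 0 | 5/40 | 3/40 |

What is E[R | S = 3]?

81/14

P(S = 3) = 7/20.
Σ R·P over the event = 1·(3/40) + 5·(2/40) + 7·(4/40) + 8·(5/40) = 81/40.
E[R | S = 3] = (81/40) / (7/20) = 81/14.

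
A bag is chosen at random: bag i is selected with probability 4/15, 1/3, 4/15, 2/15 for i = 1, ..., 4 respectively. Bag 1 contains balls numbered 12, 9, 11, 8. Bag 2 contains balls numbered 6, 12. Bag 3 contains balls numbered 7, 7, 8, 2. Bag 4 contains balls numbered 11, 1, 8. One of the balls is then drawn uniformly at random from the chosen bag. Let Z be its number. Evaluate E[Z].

E[Z | bag 1] = (12+9+11+8)/4 = 10.
E[Z | bag 2] = (6+12)/2 = 9.
E[Z | bag 3] = (7+7+8+2)/4 = 6.
E[Z | bag 4] = (11+1+8)/3 = 20/3.
By the law of total expectation,
E[Z] = (4/15)·(10) + (1/3)·(9) + (4/15)·(6) + (2/15)·(20/3) = 367/45.

367/45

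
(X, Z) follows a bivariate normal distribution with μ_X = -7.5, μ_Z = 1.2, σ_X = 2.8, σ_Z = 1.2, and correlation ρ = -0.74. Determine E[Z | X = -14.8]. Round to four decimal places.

For a bivariate normal, E[Z | X=x] = μ_Z + ρ·(σ_Z/σ_X)·(x − μ_X).
E[Z | X=-14.8] = 1.2 + (-0.74)·(1.2/2.8)·(-14.8 − (-7.5)) = 1.2 + (-0.31714)·(-7.3) = 3.5151.

3.5151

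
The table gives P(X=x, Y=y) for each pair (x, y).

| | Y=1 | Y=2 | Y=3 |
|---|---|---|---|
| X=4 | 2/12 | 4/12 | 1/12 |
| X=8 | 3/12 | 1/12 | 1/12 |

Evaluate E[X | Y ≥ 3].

P(Y ≥ 3) = 1/6.
Σ X·P over the event = 4·(1/12) + 8·(1/12) = 1.
E[X | Y ≥ 3] = (1) / (1/6) = 6.

6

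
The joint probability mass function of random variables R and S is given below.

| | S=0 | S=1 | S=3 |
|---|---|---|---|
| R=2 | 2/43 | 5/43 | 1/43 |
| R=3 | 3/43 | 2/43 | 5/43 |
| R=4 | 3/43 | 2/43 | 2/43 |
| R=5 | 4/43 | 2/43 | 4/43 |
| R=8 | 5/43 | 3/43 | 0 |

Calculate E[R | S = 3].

P(S = 3) = 12/43.
Σ R·P over the event = 2·(1/43) + 3·(5/43) + 4·(2/43) + 5·(4/43) = 45/43.
E[R | S = 3] = (45/43) / (12/43) = 15/4.

15/4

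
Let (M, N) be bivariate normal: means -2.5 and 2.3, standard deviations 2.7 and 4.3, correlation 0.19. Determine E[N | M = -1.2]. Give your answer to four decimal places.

For a bivariate normal, E[N | M=x] = μ_N + ρ·(σ_N/σ_M)·(x − μ_M).
E[N | M=-1.2] = 2.3 + (0.19)·(4.3/2.7)·(-1.2 − (-2.5)) = 2.3 + (0.30259)·(1.3) = 2.6934.

2.6934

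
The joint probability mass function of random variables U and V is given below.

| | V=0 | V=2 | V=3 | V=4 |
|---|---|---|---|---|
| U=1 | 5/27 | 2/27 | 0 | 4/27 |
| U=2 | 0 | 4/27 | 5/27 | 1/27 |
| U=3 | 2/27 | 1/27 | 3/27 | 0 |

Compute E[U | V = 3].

19/8

P(V = 3) = 8/27.
Σ U·P over the event = 2·(5/27) + 3·(3/27) = 19/27.
E[U | V = 3] = (19/27) / (8/27) = 19/8.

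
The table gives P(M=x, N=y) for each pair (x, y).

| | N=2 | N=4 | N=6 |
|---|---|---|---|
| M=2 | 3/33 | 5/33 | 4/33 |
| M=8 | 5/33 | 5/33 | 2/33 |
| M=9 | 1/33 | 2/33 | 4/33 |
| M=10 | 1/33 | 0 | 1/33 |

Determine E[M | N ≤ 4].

P(N ≤ 4) = 2/3.
Σ M·P over the event = 2·(3/33) + 2·(5/33) + 8·(5/33) + 8·(5/33) + 9·(1/33) + 9·(2/33) + 10·(1/33) = 133/33.
E[M | N ≤ 4] = (133/33) / (2/3) = 133/22.

133/22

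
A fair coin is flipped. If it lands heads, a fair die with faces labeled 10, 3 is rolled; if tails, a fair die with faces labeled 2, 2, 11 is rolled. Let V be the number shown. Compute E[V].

23/4

E[V | heads] = (10+3)/2 = 13/2.
E[V | tails] = (2+2+11)/3 = 5.
E[V] = (1/2)·(13/2) + (1/2)·(5) = 23/4.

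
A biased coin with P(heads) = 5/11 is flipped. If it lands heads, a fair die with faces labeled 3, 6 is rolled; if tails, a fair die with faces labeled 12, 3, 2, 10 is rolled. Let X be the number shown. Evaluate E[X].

63/11

E[X | heads] = (3+6)/2 = 9/2.
E[X | tails] = (12+3+2+10)/4 = 27/4.
By the law of total expectation,
E[X] = (5/11)·(9/2) + (6/11)·(27/4) = 63/11.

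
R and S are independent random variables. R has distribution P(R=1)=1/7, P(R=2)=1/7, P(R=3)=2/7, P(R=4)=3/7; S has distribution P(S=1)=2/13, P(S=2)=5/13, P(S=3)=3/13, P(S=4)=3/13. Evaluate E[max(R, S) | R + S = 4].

31/12

P(R + S = 4) = 12/91.
Summing max(R,S)·P(x,y) over outcomes with R + S = 4 gives 31/91.
E[max(R, S) | R + S = 4] = (31/91) / (12/91) = 31/12.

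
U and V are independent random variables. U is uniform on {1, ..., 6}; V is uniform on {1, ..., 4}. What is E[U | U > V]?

P(U > V) = 7/12.
Summing U·P(x,y) over outcomes with U > V gives 8/3.
E[U | U > V] = (8/3) / (7/12) = 32/7.

32/7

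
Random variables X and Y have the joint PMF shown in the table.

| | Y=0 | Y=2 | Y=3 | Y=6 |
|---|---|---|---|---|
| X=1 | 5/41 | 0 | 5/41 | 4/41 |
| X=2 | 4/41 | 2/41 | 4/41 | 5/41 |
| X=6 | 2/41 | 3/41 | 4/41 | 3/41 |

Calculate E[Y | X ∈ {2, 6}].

82/27

P(X ∈ {2, 6}) = 27/41.
Σ Y·P over the event = 0·(4/41) + 2·(2/41) + 3·(4/41) + 6·(5/41) + 0·(2/41) + 2·(3/41) + 3·(4/41) + 6·(3/41) = 2.
E[Y | X ∈ {2, 6}] = (2) / (27/41) = 82/27.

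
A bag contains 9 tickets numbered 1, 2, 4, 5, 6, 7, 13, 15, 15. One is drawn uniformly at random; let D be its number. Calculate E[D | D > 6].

25/2

P(D > 6) = 4/9.
Σ over the event: 7·1/9 + 13·1/9 + 15·2/9 = 50/9.
E[D | D > 6] = (50/9) / (4/9) = 25/2.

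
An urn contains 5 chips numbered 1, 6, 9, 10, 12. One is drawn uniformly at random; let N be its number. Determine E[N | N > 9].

P(N > 9) = 2/5.
Σ over the event: 10·1/5 + 12·1/5 = 22/5.
E[N | N > 9] = (22/5) / (2/5) = 11.

11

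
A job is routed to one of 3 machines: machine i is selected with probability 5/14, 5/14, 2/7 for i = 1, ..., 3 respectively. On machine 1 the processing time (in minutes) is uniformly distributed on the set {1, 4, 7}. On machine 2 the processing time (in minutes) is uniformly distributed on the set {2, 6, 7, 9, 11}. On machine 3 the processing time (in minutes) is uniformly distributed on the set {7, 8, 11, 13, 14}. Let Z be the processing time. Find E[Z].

E[Z | machine 1] = (1+4+7)/3 = 4.
E[Z | machine 2] = (2+6+7+9+11)/5 = 7.
E[Z | machine 3] = (7+8+11+13+14)/5 = 53/5.
E[Z] = (5/14)·(4) + (5/14)·(7) + (2/7)·(53/5) = 487/70.

487/70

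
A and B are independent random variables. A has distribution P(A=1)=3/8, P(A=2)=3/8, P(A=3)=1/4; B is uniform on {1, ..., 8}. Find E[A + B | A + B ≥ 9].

48/5

P(A + B ≥ 9) = 15/64.
Summing (A+B)·P(x,y) over outcomes with A + B ≥ 9 gives 9/4.
E[A + B | A + B ≥ 9] = (9/4) / (15/64) = 48/5.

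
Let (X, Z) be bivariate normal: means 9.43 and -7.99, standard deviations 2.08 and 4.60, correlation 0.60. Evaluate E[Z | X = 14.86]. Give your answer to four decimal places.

E[Z | X=x] = μ_Z + ρ(σ_Z/σ_X)(x − μ_X) for jointly normal variables.
E[Z | X=14.86] = -7.99 + (0.60)·(4.60/2.08)·(14.86 − (9.43)) = -7.99 + (1.32692)·(5.43) = -0.7848.

-0.7848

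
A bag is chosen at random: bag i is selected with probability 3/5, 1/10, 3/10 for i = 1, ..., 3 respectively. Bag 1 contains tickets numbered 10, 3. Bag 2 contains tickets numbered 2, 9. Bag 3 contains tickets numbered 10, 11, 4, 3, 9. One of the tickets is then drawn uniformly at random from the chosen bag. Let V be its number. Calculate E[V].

E[V | bag 1] = (10+3)/2 = 13/2.
E[V | bag 2] = (2+9)/2 = 11/2.
E[V | bag 3] = (10+11+4+3+9)/5 = 37/5.
E[V] = (3/5)·(13/2) + (1/10)·(11/2) + (3/10)·(37/5) = 667/100.

667/100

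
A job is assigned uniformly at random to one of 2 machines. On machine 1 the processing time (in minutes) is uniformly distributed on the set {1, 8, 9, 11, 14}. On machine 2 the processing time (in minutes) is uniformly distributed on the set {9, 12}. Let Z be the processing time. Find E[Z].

E[Z | machine 1] = (1+8+9+11+14)/5 = 43/5.
E[Z | machine 2] = (9+12)/2 = 21/2.
By the law of total expectation,
E[Z] = (1/2)·(43/5) + (1/2)·(21/2) = 191/20.

191/20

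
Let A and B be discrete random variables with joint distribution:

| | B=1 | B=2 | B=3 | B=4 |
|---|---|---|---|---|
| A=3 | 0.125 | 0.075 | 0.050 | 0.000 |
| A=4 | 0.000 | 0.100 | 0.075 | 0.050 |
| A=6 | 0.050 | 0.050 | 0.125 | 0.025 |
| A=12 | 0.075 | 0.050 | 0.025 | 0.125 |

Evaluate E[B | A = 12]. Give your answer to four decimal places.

2.7273

P(A = 12) = 0.275.
Σ B·P over the event = 1·(0.075) + 2·(0.050) + 3·(0.025) + 4·(0.125) = 0.750.
E[B | A = 12] = (0.750) / (0.275) = 2.7273.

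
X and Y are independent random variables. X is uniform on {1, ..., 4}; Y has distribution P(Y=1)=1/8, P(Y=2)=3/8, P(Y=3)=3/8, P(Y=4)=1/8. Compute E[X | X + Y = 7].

P(X + Y = 7) = 1/8.
Summing X·P(x,y) over outcomes with X + Y = 7 gives 15/32.
E[X | X + Y = 7] = (15/32) / (1/8) = 15/4.

15/4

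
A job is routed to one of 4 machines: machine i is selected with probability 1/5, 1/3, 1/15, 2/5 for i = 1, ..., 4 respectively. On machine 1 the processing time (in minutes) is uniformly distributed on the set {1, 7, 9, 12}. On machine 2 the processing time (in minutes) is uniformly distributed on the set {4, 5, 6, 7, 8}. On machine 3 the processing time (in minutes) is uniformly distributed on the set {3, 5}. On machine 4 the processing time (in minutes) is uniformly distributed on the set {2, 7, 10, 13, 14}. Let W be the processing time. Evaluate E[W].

E[W | machine 1] = (1+7+9+12)/4 = 29/4.
E[W | machine 2] = (4+5+6+7+8)/5 = 6.
E[W | machine 3] = (3+5)/2 = 4.
E[W | machine 4] = (2+7+10+13+14)/5 = 46/5.
E[W] = (1/5)·(29/4) + (1/3)·(6) + (1/15)·(4) + (2/5)·(46/5) = 2219/300.

2219/300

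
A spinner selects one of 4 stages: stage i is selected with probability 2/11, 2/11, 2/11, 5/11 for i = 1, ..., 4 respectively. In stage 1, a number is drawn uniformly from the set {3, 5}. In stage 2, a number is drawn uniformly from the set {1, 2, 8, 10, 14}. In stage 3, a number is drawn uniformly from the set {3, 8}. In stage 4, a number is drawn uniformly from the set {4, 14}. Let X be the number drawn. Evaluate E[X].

78/11

E[X | stage 1] = (3+5)/2 = 4.
E[X | stage 2] = (1+2+8+10+14)/5 = 7.
E[X | stage 3] = (3+8)/2 = 11/2.
E[X | stage 4] = (4+14)/2 = 9.
By the law of total expectation,
E[X] = (2/11)·(4) + (2/11)·(7) + (2/11)·(11/2) + (5/11)·(9) = 78/11.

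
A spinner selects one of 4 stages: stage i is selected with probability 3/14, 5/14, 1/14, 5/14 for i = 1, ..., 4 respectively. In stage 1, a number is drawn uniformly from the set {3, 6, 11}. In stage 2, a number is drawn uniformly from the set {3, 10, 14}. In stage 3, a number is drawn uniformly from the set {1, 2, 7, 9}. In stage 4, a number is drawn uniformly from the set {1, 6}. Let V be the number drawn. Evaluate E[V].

E[V | stage 1] = (3+6+11)/3 = 20/3.
E[V | stage 2] = (3+10+14)/3 = 9.
E[V | stage 3] = (1+2+7+9)/4 = 19/4.
E[V | stage 4] = (1+6)/2 = 7/2.
E[V] = (3/14)·(20/3) + (5/14)·(9) + (1/14)·(19/4) + (5/14)·(7/2) = 349/56.

349/56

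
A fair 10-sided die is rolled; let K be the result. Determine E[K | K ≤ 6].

Given K ≤ 6, K is equally likely to be any of {1, 2, 3, 4, 5, 6}.
E[K | K ≤ 6] = (1 + 2 + 3 + 4 + 5 + 6) / 6 = 7/2.

7/2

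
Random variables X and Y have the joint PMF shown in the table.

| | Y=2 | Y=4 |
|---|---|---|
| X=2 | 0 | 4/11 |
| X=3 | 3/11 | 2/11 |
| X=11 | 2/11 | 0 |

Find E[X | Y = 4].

P(Y = 4) = 6/11.
Σ X·P over the event = 2·(4/11) + 3·(2/11) = 14/11.
E[X | Y = 4] = (14/11) / (6/11) = 7/3.

7/3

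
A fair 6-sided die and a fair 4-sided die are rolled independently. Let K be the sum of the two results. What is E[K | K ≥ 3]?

142/23

P(K ≥ 3) = 23/24.
Σ over the event: 3·1/12 + 4·1/8 + 5·1/6 + 6·1/6 + 7·1/6 + 8·1/8 + 9·1/12 + 10·1/24 = 71/12.
E[K | K ≥ 3] = (71/12) / (23/24) = 142/23.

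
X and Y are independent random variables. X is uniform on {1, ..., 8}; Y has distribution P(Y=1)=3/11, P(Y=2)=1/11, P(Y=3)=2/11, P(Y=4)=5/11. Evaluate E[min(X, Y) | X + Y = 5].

P(X + Y = 5) = 1/8.
Summing min(X,Y)·P(x,y) over outcomes with X + Y = 5 gives 7/44.
E[min(X, Y) | X + Y = 5] = (7/44) / (1/8) = 14/11.

14/11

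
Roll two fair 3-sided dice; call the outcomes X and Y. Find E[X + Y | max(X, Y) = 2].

10/3

Outcomes with max(X, Y) = 2: (1,2), (2,1), (2,2), each with probability 1/9.
E[X + Y | max(X, Y) = 2] = (3 + 3 + 4) / 3 = 10/3.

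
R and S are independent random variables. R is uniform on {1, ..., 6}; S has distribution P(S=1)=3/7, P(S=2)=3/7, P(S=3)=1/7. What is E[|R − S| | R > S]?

P(R > S) = 5/7.
Summing |R−S|·P(x,y) over outcomes with R > S gives 27/14.
E[|R − S| | R > S] = (27/14) / (5/7) = 27/10.

27/10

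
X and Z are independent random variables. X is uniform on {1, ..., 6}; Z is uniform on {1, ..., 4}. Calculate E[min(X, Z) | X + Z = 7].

P(X + Z = 7) = 1/6.
Summing min(X,Z)·P(x,y) over outcomes with X + Z = 7 gives 3/8.
E[min(X, Z) | X + Z = 7] = (3/8) / (1/6) = 9/4.

9/4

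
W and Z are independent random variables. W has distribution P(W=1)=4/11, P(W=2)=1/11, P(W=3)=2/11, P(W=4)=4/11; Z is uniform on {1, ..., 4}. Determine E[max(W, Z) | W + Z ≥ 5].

P(W + Z ≥ 5) = 7/11.
Summing max(W,Z)·P(x,y) over outcomes with W + Z ≥ 5 gives 107/44.
E[max(W, Z) | W + Z ≥ 5] = (107/44) / (7/11) = 107/28.

107/28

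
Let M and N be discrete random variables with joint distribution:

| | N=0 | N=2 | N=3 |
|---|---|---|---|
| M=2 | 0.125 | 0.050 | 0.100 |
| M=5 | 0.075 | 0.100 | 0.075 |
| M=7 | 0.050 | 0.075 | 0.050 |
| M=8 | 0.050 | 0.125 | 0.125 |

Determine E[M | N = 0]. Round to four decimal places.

4.5833

P(N = 0) = 0.300.
Σ M·P over the event = 2·(0.125) + 5·(0.075) + 7·(0.050) + 8·(0.050) = 1.375.
E[M | N = 0] = (1.375) / (0.300) = 4.5833.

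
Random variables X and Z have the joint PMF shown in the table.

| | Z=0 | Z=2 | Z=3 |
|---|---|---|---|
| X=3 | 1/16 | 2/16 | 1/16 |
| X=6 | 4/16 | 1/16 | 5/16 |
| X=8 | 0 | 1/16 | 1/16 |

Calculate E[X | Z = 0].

P(Z = 0) = 5/16.
Summing X·P(X=x,Z=y) over the conditioning event gives 27/16.
E[X | Z = 0] = (27/16) / (5/16) = 27/5.

27/5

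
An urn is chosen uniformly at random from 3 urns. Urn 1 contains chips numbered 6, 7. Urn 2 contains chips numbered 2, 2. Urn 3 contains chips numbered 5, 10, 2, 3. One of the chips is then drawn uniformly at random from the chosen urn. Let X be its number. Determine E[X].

9/2

E[X | urn 1] = (6+7)/2 = 13/2.
E[X | urn 2] = (2+2)/2 = 2.
E[X | urn 3] = (5+10+2+3)/4 = 5.
E[X] = (1/3)·(13/2) + (1/3)·(2) + (1/3)·(5) = 9/2.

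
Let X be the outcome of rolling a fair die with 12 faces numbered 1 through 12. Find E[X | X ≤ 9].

Given X ≤ 9, X is equally likely to be any of {1, 2, 3, 4, 5, 6, 7, 8, 9}.
E[X | X ≤ 9] = (1 + 2 + 3 + 4 + 5 + 6 + 7 + 8 + 9) / 9 = 5.

5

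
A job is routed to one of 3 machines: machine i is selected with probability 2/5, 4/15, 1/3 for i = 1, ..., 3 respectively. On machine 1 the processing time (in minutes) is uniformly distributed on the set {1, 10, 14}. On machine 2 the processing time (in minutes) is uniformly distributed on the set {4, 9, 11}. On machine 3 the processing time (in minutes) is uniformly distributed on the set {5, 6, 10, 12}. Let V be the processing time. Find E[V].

E[V | machine 1] = (1+10+14)/3 = 25/3.
E[V | machine 2] = (4+9+11)/3 = 8.
E[V | machine 3] = (5+6+10+12)/4 = 33/4.
By the law of total expectation,
E[V] = (2/5)·(25/3) + (4/15)·(8) + (1/3)·(33/4) = 493/60.

493/60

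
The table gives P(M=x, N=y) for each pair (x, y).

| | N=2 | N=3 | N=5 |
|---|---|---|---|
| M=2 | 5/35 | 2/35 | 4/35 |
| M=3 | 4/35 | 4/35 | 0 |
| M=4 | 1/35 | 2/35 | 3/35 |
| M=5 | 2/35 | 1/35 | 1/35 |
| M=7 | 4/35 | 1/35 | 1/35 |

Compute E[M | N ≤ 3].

P(N ≤ 3) = 26/35.
Summing M·P(M=x,N=y) over the conditioning event gives 20/7.
E[M | N ≤ 3] = (20/7) / (26/35) = 50/13.

50/13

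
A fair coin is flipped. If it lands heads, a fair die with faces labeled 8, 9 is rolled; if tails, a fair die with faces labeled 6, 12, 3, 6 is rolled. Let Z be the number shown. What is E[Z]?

61/8

E[Z | heads] = (8+9)/2 = 17/2.
E[Z | tails] = (6+12+3+6)/4 = 27/4.
E[Z] = (1/2)·(17/2) + (1/2)·(27/4) = 61/8.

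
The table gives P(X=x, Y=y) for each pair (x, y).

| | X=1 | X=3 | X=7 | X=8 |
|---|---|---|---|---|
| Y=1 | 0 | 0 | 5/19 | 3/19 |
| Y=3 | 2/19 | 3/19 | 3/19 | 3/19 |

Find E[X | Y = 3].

P(Y = 3) = 11/19.
Σ X·P over the event = 1·(2/19) + 3·(3/19) + 7·(3/19) + 8·(3/19) = 56/19.
E[X | Y = 3] = (56/19) / (11/19) = 56/11.

56/11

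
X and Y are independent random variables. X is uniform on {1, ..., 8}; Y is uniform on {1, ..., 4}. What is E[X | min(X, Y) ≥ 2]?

5

P(min(X, Y) ≥ 2) = 21/32.
Summing X·P(x,y) over outcomes with min(X, Y) ≥ 2 gives 105/32.
E[X | min(X, Y) ≥ 2] = (105/32) / (21/32) = 5.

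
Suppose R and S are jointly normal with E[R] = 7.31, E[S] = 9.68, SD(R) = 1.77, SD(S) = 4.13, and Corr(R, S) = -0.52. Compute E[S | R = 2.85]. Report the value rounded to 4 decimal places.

15.0915

For a bivariate normal, E[S | R=x] = μ_S + ρ·(σ_S/σ_R)·(x − μ_R).
E[S | R=2.85] = 9.68 + (-0.52)·(4.13/1.77)·(2.85 − (7.31)) = 9.68 + (-1.21333)·(-4.46) = 15.0915.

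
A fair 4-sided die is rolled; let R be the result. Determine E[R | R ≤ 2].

3/2

Given R ≤ 2, R is equally likely to be any of {1, 2}.
E[R | R ≤ 2] = (1 + 2) / 2 = 3/2.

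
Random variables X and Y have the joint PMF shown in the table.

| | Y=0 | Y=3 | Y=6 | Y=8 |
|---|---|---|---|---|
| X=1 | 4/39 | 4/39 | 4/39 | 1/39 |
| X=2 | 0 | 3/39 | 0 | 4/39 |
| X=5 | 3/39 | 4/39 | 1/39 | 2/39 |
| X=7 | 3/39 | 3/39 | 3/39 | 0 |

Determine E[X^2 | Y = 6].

P(Y = 6) = 8/39.
Σ X^2·P over the event = 1·(4/39) + 25·(1/39) + 49·(3/39) = 176/39.
E[X^2 | Y = 6] = (176/39) / (8/39) = 22.

22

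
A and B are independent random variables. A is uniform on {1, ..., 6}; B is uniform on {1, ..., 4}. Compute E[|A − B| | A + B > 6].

11/5

Outcomes with A + B > 6: (3,4), (4,3), (4,4), (5,2), (5,3), (5,4), (6,1), (6,2), (6,3), (6,4), each with probability 1/24.
E[|A − B| | A + B > 6] = (1 + 1 + 0 + 3 + 2 + 1 + 5 + 4 + 3 + 2) / 10 = 11/5.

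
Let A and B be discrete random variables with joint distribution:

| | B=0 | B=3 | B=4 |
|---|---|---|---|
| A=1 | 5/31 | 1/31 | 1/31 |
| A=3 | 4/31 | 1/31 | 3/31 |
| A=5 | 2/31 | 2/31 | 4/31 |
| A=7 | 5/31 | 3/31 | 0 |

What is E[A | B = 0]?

31/8

P(B = 0) = 16/31.
Σ A·P over the event = 1·(5/31) + 3·(4/31) + 5·(2/31) + 7·(5/31) = 2.
E[A | B = 0] = (2) / (16/31) = 31/8.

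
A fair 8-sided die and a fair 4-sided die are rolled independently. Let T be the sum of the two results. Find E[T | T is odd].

P(T is odd) = 1/2.
Σ over the event: 3·1/16 + 5·1/8 + 7·1/8 + 9·1/8 + 11·1/16 = 7/2.
E[T | T is odd] = (7/2) / (1/2) = 7.

7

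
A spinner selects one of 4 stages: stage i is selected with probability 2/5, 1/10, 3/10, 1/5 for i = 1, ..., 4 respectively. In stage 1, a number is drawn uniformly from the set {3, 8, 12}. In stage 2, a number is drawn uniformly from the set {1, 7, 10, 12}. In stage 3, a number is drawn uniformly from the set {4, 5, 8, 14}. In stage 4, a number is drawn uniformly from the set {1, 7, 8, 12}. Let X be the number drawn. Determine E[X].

181/24

E[X | stage 1] = (3+8+12)/3 = 23/3.
E[X | stage 2] = (1+7+10+12)/4 = 15/2.
E[X | stage 3] = (4+5+8+14)/4 = 31/4.
E[X | stage 4] = (1+7+8+12)/4 = 7.
By the law of total expectation,
E[X] = (2/5)·(23/3) + (1/10)·(15/2) + (3/10)·(31/4) + (1/5)·(7) = 181/24.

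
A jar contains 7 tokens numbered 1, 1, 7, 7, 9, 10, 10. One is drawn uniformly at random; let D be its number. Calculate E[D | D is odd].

5

P(D is odd) = 5/7.
Σ over the event: 1·2/7 + 7·2/7 + 9·1/7 = 25/7.
E[D | D is odd] = (25/7) / (5/7) = 5.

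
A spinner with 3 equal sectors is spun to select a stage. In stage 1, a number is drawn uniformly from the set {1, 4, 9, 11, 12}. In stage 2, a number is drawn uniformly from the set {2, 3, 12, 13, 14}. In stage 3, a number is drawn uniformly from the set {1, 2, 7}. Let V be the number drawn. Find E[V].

E[V | stage 1] = (1+4+9+11+12)/5 = 37/5.
E[V | stage 2] = (2+3+12+13+14)/5 = 44/5.
E[V | stage 3] = (1+2+7)/3 = 10/3.
E[V] = (1/3)·(37/5) + (1/3)·(44/5) + (1/3)·(10/3) = 293/45.

293/45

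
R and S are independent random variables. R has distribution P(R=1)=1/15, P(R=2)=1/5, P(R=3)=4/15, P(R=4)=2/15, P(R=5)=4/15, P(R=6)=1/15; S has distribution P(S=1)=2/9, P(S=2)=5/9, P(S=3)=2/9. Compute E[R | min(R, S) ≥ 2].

26/7

P(min(R, S) ≥ 2) = 98/135.
Summing R·P(x,y) over outcomes with min(R, S) ≥ 2 gives 364/135.
E[R | min(R, S) ≥ 2] = (364/135) / (98/135) = 26/7.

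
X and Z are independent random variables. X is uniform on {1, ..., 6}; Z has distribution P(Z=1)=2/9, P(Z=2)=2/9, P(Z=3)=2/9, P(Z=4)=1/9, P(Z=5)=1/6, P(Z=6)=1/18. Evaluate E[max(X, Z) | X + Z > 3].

431/96

P(X + Z > 3) = 8/9.
Summing max(X,Z)·P(x,y) over outcomes with X + Z > 3 gives 431/108.
E[max(X, Z) | X + Z > 3] = (431/108) / (8/9) = 431/96.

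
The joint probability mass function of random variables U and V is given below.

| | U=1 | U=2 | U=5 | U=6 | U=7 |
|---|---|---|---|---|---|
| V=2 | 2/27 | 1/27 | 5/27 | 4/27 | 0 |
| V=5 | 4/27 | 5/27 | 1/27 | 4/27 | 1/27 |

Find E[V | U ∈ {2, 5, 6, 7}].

P(U ∈ {2, 5, 6, 7}) = 7/9.
Σ V·P over the event = 2·(1/27) + 5·(5/27) + 2·(5/27) + 5·(1/27) + 2·(4/27) + 5·(4/27) + 5·(1/27) = 25/9.
E[V | U ∈ {2, 5, 6, 7}] = (25/9) / (7/9) = 25/7.

25/7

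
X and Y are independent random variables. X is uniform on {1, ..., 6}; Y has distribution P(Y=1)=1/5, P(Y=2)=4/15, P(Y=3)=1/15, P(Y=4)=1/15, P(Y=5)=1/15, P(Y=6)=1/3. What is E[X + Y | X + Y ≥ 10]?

98/9

P(X + Y ≥ 10) = 1/5.
Summing (X+Y)·P(x,y) over outcomes with X + Y ≥ 10 gives 98/45.
E[X + Y | X + Y ≥ 10] = (98/45) / (1/5) = 98/9.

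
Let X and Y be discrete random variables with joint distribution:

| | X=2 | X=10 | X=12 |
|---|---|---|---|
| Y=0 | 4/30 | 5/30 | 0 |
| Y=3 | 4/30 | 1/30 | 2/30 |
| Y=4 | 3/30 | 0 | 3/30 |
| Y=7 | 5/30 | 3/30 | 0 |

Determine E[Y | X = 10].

8/3

P(X = 10) = 3/10.
Σ Y·P over the event = 0·(5/30) + 3·(1/30) + 7·(3/30) = 4/5.
E[Y | X = 10] = (4/5) / (3/10) = 8/3.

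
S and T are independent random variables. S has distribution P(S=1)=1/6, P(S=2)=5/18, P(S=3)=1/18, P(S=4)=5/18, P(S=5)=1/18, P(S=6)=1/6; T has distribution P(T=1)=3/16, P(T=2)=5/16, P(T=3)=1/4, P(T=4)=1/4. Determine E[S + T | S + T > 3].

1574/249

P(S + T > 3) = 83/96.
Summing (S+T)·P(x,y) over outcomes with S + T > 3 gives 787/144.
E[S + T | S + T > 3] = (787/144) / (83/96) = 1574/249.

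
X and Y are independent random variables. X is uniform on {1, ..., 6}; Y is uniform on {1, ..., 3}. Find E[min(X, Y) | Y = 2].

Outcomes with Y = 2: (1,2), (2,2), (3,2), (4,2), (5,2), (6,2), each with probability 1/18.
E[min(X, Y) | Y = 2] = (1 + 2 + 2 + 2 + 2 + 2) / 6 = 11/6.

11/6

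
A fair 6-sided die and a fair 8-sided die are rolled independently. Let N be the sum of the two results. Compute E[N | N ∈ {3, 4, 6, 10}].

98/15

P(N ∈ {3, 4, 6, 10}) = 5/16.
Σ over the event: 3·1/24 + 4·1/16 + 6·5/48 + 10·5/48 = 49/24.
E[N | N ∈ {3, 4, 6, 10}] = (49/24) / (5/16) = 98/15.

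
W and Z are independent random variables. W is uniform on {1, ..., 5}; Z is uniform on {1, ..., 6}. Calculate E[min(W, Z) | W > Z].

Outcomes with W > Z: (2,1), (3,1), (3,2), (4,1), (4,2), (4,3), (5,1), (5,2), (5,3), (5,4), each with probability 1/30.
E[min(W, Z) | W > Z] = (1 + 1 + 2 + 1 + 2 + 3 + 1 + 2 + 3 + 4) / 10 = 2.

2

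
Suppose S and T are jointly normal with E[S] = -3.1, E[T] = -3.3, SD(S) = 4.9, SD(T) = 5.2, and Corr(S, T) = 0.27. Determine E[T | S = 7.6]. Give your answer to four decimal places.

-0.2341

E[T | S=x] = μ_T + ρ(σ_T/σ_S)(x − μ_S) for jointly normal variables.
E[T | S=7.6] = -3.3 + (0.27)·(5.2/4.9)·(7.6 − (-3.1)) = -3.3 + (0.28653)·(10.7) = -0.2341.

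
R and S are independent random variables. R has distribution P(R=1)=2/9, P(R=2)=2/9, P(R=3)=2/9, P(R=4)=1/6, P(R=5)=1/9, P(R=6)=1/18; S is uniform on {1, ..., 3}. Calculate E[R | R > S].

58/15

P(R > S) = 5/9.
Summing R·P(x,y) over outcomes with R > S gives 58/27.
E[R | R > S] = (58/27) / (5/9) = 58/15.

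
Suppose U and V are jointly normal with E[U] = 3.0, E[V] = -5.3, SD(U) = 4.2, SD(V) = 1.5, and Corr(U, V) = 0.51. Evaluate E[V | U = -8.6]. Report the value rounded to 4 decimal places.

-7.4129

E[V | U=x] = μ_V + ρ(σ_V/σ_U)(x − μ_U) for jointly normal variables.
E[V | U=-8.6] = -5.3 + (0.51)·(1.5/4.2)·(-8.6 − (3.0)) = -5.3 + (0.182143)·(-11.6) = -7.4129.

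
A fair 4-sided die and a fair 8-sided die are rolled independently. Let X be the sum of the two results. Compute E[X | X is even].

P(X is even) = 1/2.
Σ over the event: 2·1/32 + 4·3/32 + 6·1/8 + 8·1/8 + 10·3/32 + 12·1/32 = 7/2.
E[X | X is even] = (7/2) / (1/2) = 7.

7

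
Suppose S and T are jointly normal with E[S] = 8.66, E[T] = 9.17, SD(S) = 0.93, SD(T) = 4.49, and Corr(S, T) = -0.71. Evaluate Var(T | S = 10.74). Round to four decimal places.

Var(T | S=x) = (1 − ρ²)·σ_T².
Var(T | S=10.74) = (4.49)²·(1 − (-0.71)²) = 20.1601·0.4959 = 9.9974.

9.9974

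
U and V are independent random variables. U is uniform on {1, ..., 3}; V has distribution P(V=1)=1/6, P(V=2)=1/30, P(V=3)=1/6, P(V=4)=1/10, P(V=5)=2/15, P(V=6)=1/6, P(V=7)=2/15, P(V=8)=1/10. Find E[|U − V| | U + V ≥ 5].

P(U + V ≥ 5) = 34/45.
Summing |U−V|·P(x,y) over outcomes with U + V ≥ 5 gives 13/5.
E[|U − V| | U + V ≥ 5] = (13/5) / (34/45) = 117/34.

117/34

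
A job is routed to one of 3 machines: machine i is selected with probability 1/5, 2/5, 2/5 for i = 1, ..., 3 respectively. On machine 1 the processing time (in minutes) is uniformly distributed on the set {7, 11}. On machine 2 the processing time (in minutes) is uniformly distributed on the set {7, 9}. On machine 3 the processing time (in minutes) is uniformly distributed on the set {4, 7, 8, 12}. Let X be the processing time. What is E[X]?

81/10

E[X | machine 1] = (7+11)/2 = 9.
E[X | machine 2] = (7+9)/2 = 8.
E[X | machine 3] = (4+7+8+12)/4 = 31/4.
E[X] = (1/5)·(9) + (2/5)·(8) + (2/5)·(31/4) = 81/10.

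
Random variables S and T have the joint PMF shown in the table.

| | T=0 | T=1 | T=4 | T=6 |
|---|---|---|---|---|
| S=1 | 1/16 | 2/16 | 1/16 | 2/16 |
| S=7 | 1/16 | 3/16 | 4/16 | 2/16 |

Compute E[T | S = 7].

31/10

P(S = 7) = 5/8.
Summing T·P(S=x,T=y) over the conditioning event gives 31/16.
E[T | S = 7] = (31/16) / (5/8) = 31/10.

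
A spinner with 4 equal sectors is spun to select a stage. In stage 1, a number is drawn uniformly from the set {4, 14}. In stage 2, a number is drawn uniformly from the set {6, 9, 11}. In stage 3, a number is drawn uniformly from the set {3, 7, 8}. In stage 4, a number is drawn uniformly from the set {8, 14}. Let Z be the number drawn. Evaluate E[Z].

26/3

E[Z | stage 1] = (4+14)/2 = 9.
E[Z | stage 2] = (6+9+11)/3 = 26/3.
E[Z | stage 3] = (3+7+8)/3 = 6.
E[Z | stage 4] = (8+14)/2 = 11.
E[Z] = (1/4)·(9) + (1/4)·(26/3) + (1/4)·(6) + (1/4)·(11) = 26/3.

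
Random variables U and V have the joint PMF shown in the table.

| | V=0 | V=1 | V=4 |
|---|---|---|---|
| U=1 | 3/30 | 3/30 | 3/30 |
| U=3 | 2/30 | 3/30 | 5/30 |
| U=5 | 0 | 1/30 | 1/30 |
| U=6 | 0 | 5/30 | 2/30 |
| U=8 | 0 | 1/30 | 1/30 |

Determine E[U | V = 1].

P(V = 1) = 13/30.
Σ U·P over the event = 1·(3/30) + 3·(3/30) + 5·(1/30) + 6·(5/30) + 8·(1/30) = 11/6.
E[U | V = 1] = (11/6) / (13/30) = 55/13.

55/13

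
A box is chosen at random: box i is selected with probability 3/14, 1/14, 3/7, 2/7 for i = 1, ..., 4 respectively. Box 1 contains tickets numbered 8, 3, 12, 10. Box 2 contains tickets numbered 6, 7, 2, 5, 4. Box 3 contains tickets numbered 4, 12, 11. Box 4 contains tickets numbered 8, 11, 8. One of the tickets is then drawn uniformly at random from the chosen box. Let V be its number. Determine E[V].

2391/280

E[V | box 1] = (8+3+12+10)/4 = 33/4.
E[V | box 2] = (6+7+2+5+4)/5 = 24/5.
E[V | box 3] = (4+12+11)/3 = 9.
E[V | box 4] = (8+11+8)/3 = 9.
E[V] = (3/14)·(33/4) + (1/14)·(24/5) + (3/7)·(9) + (2/7)·(9) = 2391/280.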